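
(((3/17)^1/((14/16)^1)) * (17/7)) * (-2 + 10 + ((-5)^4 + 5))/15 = 5104/245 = 20.83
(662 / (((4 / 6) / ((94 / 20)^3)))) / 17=103096239 / 17000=6064.48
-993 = -993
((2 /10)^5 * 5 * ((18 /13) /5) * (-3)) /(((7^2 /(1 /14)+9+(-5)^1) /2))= -0.00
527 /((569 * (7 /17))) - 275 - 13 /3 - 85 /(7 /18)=-5922587 /11949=-495.66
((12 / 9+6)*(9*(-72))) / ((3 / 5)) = -7920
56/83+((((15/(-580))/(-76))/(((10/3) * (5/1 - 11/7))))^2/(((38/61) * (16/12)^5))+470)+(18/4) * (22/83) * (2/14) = 5294937923064873112683/11245604941122764800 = 470.85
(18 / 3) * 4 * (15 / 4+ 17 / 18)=338 / 3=112.67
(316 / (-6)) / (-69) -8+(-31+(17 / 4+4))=-24829 / 828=-29.99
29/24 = 1.21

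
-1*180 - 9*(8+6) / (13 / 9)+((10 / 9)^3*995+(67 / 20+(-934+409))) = 109175539 / 189540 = 576.00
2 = 2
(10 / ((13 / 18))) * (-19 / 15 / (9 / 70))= -5320 / 39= -136.41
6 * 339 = 2034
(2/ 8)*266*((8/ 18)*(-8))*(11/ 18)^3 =-354046/ 6561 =-53.96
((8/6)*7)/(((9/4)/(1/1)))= 112/27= 4.15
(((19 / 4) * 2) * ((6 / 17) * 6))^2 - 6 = 115230 / 289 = 398.72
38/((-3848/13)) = -19/148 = -0.13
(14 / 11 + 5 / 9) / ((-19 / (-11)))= 181 / 171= 1.06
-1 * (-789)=789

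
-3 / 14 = -0.21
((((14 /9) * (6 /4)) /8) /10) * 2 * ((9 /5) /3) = 7 /200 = 0.04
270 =270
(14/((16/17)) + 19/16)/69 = 257/1104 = 0.23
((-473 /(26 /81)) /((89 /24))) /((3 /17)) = -2605284 /1157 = -2251.76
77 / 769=0.10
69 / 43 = 1.60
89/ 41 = 2.17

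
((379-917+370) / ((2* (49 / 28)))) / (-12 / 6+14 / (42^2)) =24.10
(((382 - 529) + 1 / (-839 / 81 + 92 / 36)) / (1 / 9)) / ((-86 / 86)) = 836865 / 632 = 1324.15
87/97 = 0.90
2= 2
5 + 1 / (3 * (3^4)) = 1216 / 243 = 5.00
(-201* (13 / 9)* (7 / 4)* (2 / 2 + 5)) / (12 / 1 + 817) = -6097 / 1658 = -3.68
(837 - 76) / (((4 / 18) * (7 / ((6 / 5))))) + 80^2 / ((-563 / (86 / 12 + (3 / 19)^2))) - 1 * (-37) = 11573076818 / 21340515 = 542.31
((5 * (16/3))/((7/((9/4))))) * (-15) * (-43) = 38700/7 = 5528.57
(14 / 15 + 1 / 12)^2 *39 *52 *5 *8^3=80492672 / 15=5366178.13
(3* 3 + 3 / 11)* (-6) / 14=-306 / 77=-3.97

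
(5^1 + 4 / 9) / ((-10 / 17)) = -833 / 90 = -9.26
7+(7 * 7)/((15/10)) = 119/3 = 39.67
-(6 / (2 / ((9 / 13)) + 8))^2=-729 / 2401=-0.30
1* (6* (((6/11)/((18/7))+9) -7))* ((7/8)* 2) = 511/22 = 23.23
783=783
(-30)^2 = 900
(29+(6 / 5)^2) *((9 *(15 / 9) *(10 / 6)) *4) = 3044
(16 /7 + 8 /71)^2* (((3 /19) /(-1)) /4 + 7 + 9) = 430877008 /4693171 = 91.81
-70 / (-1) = 70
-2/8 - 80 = -321/4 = -80.25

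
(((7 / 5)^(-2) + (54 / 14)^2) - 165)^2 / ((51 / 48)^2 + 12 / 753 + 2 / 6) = 10360038766848 / 684152945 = 15142.87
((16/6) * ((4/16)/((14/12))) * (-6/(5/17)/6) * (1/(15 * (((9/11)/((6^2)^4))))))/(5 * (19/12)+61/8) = -1116758016/65275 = -17108.51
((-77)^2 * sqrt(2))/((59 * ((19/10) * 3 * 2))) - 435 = -435+29645 * sqrt(2)/3363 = -422.53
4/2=2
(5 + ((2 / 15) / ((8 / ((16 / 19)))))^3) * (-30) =-231491378 / 1543275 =-150.00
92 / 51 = 1.80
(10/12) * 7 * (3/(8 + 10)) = 35/36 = 0.97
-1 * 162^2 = -26244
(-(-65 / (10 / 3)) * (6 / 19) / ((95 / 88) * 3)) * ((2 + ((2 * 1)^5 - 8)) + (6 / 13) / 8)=17886 / 361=49.55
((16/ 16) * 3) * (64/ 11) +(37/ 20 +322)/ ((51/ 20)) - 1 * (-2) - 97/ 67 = 106870/ 737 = 145.01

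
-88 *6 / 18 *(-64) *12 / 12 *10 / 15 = 11264 / 9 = 1251.56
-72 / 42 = -12 / 7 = -1.71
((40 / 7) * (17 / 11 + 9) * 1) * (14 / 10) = 928 / 11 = 84.36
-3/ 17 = -0.18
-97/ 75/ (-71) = 97/ 5325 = 0.02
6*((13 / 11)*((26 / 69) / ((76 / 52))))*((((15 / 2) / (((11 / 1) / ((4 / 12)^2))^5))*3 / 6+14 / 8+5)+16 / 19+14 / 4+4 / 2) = 6929595046649210 / 289522580758389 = 23.93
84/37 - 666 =-24558/37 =-663.73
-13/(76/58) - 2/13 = -4977/494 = -10.07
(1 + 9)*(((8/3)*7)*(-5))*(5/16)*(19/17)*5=-83125/51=-1629.90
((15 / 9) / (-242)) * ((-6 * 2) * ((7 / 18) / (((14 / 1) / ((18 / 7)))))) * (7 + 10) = 85 / 847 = 0.10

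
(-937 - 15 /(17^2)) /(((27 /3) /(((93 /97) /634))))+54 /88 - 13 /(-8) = 2.08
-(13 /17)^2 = -169 /289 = -0.58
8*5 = 40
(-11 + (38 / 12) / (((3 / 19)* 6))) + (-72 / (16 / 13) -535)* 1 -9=-65897 / 108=-610.16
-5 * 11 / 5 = -11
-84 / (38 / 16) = -672 / 19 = -35.37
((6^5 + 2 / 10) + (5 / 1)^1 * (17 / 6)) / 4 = 233711 / 120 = 1947.59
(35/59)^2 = 1225/3481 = 0.35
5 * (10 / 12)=25 / 6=4.17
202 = 202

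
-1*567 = -567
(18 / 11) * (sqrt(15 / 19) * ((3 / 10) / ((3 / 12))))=108 * sqrt(285) / 1045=1.74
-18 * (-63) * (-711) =-806274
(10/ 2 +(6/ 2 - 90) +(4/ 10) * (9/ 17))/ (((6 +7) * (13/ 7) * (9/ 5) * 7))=-6952/ 25857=-0.27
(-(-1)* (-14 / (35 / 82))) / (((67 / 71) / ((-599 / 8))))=1743689 / 670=2602.52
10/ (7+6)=10/ 13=0.77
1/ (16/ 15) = 15/ 16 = 0.94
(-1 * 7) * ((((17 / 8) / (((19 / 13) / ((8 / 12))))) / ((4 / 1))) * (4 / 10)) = -1547 / 2280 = -0.68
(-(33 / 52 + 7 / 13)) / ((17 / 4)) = -0.28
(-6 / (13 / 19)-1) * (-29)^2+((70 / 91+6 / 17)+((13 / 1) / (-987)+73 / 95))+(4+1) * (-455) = -217354685854 / 20722065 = -10489.05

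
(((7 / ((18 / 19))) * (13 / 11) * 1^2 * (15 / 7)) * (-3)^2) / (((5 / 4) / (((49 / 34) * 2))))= 72618 / 187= 388.33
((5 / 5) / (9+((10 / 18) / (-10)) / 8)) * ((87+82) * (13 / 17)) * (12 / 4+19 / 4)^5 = 566084202723 / 1408960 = 401774.50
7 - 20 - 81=-94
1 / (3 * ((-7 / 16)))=-0.76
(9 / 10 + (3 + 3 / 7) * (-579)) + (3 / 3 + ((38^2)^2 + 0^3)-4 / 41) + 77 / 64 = 191316850751 / 91840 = 2083153.86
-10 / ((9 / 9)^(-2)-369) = 5 / 184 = 0.03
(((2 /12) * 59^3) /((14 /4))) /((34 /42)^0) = 205379 /21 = 9779.95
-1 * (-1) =1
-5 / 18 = -0.28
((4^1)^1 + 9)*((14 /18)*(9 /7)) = 13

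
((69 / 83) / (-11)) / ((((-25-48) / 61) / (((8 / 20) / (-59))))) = -0.00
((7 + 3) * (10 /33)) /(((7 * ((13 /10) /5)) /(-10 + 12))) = 10000 /3003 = 3.33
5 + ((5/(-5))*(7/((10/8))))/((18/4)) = 169/45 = 3.76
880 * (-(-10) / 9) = 8800 / 9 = 977.78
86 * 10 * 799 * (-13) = -8932820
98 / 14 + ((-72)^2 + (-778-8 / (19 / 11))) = 83759 / 19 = 4408.37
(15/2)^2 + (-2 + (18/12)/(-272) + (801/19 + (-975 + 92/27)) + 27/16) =-243770149/279072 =-873.50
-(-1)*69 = 69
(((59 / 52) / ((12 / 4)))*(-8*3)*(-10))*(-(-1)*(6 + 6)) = 14160 / 13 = 1089.23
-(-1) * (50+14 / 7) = 52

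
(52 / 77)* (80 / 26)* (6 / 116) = 240 / 2233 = 0.11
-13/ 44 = -0.30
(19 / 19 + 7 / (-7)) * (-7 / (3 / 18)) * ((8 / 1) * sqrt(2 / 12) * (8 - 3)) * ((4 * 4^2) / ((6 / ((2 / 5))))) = 0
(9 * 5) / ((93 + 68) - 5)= 15 / 52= 0.29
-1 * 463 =-463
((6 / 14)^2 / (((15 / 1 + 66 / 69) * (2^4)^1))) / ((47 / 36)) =1863 / 3380804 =0.00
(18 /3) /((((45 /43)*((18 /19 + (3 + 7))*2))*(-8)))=-817 /24960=-0.03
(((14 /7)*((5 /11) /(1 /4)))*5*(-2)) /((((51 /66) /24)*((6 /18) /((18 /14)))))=-518400 /119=-4356.30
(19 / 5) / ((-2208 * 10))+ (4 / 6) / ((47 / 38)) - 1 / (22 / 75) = -54608341 / 19025600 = -2.87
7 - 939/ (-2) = 953/ 2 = 476.50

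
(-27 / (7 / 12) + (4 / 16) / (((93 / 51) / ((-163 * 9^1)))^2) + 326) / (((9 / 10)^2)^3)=1090300649750000 / 3575003607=304978.90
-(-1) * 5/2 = 5/2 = 2.50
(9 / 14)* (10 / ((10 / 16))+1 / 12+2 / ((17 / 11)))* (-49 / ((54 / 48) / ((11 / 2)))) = -272965 / 102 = -2676.13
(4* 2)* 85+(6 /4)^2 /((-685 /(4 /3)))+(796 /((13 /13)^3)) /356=41592248 /60965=682.23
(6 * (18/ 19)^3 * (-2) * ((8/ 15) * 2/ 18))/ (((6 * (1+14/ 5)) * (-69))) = 1152/ 2997383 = 0.00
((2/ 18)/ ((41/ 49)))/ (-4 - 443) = -49/ 164943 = -0.00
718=718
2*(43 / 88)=43 / 44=0.98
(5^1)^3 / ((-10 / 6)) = -75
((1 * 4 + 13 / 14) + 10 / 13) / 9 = 1037 / 1638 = 0.63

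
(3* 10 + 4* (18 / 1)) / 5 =20.40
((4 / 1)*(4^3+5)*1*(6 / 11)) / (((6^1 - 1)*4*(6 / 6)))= 7.53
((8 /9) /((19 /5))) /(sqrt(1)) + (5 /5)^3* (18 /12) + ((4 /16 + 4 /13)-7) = -41867 /8892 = -4.71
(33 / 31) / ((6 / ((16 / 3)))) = 88 / 93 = 0.95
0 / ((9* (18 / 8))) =0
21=21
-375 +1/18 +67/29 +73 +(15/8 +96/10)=-3008381/10440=-288.16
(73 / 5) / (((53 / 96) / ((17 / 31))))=119136 / 8215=14.50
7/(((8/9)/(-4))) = -63/2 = -31.50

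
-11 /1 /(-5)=11 /5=2.20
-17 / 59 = -0.29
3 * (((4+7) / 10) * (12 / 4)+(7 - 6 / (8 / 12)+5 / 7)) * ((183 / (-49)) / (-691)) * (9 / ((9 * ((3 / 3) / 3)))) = 232227 / 2370130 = 0.10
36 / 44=9 / 11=0.82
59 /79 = 0.75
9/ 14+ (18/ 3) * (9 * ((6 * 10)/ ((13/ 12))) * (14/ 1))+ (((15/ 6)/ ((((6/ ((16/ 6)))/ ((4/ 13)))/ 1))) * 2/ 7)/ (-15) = 205756087/ 4914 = 41871.41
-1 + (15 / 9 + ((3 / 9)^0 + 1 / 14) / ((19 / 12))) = 536 / 399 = 1.34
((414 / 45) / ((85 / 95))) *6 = 5244 / 85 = 61.69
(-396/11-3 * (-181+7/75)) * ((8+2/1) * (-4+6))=50672/5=10134.40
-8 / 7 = -1.14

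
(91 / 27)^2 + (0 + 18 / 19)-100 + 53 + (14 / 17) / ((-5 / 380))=-97.28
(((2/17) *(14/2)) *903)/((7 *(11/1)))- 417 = -76173/187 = -407.34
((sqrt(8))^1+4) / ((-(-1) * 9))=2 * sqrt(2) / 9+4 / 9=0.76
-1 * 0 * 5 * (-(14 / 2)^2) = 0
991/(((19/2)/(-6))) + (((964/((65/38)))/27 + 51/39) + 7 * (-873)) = -223902142/33345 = -6714.71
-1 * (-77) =77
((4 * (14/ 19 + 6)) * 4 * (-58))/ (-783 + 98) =118784/ 13015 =9.13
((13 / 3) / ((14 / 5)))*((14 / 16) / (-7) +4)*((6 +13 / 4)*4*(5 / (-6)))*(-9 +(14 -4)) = -372775 / 2016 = -184.91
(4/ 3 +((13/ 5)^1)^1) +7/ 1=164/ 15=10.93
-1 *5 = -5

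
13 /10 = 1.30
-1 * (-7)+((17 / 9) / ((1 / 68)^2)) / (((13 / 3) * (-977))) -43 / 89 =15103628 / 3391167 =4.45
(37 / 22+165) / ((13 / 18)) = 33003 / 143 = 230.79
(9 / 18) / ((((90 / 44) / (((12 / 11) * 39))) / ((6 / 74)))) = 156 / 185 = 0.84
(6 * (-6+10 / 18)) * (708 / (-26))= 11564 / 13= 889.54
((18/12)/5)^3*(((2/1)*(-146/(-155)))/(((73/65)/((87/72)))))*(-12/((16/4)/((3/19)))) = -30537/1178000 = -0.03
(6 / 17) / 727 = 6 / 12359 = 0.00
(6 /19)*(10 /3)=20 /19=1.05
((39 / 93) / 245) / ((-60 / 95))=-0.00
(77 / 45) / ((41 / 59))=4543 / 1845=2.46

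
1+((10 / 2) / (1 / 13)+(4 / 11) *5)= 746 / 11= 67.82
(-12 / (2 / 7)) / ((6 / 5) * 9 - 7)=-210 / 19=-11.05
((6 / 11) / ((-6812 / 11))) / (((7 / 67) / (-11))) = 2211 / 23842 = 0.09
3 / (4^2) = 3 / 16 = 0.19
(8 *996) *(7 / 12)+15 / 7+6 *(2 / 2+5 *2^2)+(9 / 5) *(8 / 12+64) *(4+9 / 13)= 2421659 / 455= 5322.33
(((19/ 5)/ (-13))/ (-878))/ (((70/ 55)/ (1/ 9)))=209/ 7190820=0.00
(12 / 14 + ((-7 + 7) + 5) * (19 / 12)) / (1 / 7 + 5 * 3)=737 / 1272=0.58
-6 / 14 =-3 / 7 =-0.43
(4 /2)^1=2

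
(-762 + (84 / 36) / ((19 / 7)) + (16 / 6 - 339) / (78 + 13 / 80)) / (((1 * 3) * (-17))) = 272820085 / 18177471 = 15.01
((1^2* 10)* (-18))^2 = 32400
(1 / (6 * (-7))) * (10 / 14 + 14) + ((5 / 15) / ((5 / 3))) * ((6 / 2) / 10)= -1067 / 3675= -0.29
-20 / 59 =-0.34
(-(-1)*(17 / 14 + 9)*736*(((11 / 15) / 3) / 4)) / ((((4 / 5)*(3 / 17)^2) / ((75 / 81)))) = 261393275 / 15309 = 17074.48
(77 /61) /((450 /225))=77 /122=0.63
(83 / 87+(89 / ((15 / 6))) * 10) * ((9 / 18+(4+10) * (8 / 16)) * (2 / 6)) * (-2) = -155275 / 87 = -1784.77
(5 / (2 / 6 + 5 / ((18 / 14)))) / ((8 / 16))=45 / 19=2.37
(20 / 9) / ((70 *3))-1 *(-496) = 93746 / 189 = 496.01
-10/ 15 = -2/ 3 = -0.67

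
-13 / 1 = -13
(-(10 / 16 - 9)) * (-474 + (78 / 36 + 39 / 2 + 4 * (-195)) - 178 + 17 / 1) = -70015 / 6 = -11669.17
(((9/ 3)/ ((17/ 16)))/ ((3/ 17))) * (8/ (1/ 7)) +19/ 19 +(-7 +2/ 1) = 892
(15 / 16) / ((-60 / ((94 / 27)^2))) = -2209 / 11664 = -0.19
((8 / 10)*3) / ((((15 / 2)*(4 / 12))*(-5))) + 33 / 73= 0.26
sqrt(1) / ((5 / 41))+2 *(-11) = -69 / 5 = -13.80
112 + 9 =121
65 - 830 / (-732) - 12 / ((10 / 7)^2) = 551323 / 9150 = 60.25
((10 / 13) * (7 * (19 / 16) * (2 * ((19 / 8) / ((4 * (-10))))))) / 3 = -0.25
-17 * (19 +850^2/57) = -215805.46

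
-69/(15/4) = -92/5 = -18.40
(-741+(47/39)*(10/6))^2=7475677444/13689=546108.37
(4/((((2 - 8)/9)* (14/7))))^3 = -27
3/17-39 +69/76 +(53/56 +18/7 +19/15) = -8989133/271320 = -33.13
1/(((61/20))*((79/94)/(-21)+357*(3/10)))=98700/32228801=0.00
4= 4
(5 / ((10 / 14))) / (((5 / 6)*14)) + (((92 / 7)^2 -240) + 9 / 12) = -64597 / 980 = -65.92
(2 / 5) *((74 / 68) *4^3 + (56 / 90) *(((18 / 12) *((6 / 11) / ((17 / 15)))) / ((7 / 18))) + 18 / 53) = 28.46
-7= -7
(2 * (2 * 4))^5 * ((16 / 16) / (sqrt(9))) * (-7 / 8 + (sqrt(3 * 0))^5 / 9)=-917504 / 3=-305834.67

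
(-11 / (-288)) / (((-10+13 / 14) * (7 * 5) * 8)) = -11 / 731520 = -0.00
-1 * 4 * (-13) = 52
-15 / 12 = -5 / 4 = -1.25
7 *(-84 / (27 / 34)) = -6664 / 9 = -740.44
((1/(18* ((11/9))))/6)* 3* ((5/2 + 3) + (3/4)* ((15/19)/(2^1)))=881/6688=0.13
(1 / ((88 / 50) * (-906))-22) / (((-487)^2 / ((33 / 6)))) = -877033 / 1719000912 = -0.00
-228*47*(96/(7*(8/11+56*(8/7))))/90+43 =17.77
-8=-8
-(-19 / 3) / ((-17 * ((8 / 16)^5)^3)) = -622592 / 51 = -12207.69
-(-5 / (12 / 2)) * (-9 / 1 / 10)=-3 / 4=-0.75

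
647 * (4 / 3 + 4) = 10352 / 3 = 3450.67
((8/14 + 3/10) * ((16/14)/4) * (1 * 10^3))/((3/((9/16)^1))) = 46.68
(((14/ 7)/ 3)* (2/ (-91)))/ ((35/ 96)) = -128/ 3185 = -0.04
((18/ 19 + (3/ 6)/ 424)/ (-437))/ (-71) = 0.00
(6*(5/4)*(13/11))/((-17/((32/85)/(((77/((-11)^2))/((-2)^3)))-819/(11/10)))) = 95628507/244783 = 390.67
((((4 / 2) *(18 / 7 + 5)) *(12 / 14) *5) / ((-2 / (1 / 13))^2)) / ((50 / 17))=2703 / 82810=0.03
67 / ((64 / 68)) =1139 / 16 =71.19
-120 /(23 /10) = -1200 /23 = -52.17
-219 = -219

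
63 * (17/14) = 153/2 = 76.50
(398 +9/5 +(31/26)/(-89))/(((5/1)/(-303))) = -1401535893/57850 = -24227.07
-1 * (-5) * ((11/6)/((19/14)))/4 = 385/228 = 1.69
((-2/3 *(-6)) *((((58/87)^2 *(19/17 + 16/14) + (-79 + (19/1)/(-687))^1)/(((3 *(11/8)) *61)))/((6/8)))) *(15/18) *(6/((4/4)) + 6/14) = -30617344000/3455944569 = -8.86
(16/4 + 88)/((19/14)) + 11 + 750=15747/19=828.79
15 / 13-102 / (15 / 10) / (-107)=1.79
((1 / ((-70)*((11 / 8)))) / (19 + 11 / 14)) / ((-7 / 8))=64 / 106645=0.00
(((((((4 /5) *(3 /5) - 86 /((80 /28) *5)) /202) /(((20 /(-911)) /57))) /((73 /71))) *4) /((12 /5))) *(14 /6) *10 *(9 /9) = 2382912721 /884760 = 2693.29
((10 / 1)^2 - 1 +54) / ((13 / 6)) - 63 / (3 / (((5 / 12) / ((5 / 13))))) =2489 / 52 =47.87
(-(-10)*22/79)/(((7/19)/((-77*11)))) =-505780/79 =-6402.28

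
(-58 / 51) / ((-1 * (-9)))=-58 / 459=-0.13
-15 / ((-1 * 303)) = 5 / 101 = 0.05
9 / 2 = 4.50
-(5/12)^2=-25/144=-0.17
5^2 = 25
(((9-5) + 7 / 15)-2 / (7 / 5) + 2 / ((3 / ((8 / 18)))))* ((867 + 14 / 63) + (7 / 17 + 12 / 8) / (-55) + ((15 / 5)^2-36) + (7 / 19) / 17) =33863629997 / 12087306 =2801.59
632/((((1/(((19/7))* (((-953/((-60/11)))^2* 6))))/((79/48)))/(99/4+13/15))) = 20028702818200747/1512000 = 13246496572.88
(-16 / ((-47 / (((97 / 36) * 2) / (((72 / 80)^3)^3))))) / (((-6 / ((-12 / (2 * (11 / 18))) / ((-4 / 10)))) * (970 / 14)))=-56000000000 / 200296392813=-0.28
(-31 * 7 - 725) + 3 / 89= -83835 / 89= -941.97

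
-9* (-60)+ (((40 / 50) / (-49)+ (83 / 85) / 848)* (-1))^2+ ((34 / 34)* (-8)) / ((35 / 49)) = 6596496731766729 / 12474458886400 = 528.80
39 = 39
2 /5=0.40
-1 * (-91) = 91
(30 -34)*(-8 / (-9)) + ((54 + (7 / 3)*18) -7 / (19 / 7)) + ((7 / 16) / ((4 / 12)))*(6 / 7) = 124475 / 1368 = 90.99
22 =22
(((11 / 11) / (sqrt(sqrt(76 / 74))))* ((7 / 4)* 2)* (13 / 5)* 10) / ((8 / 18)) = 819* 37^(1 / 4)* 38^(3 / 4) / 152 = 203.39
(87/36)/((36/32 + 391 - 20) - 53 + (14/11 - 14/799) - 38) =509762/59564151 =0.01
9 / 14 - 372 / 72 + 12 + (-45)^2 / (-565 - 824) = 58516 / 9723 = 6.02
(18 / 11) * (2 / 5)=36 / 55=0.65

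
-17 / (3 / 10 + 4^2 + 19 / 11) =-1870 / 1983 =-0.94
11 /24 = 0.46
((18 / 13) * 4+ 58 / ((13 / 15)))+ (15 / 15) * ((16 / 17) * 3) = 16638 / 221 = 75.29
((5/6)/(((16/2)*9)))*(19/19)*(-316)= -395/108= -3.66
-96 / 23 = -4.17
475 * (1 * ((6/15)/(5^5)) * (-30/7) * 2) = -456/875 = -0.52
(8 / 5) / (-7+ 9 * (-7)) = -4 / 175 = -0.02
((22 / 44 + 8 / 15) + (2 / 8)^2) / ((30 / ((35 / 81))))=1841 / 116640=0.02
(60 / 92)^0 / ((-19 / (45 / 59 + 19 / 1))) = -1166 / 1121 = -1.04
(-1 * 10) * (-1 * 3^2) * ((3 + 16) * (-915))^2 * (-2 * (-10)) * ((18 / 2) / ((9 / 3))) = 1632086415000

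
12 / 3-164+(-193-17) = -370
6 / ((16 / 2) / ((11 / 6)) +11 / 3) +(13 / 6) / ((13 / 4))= 1124 / 795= 1.41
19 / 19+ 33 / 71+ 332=23676 / 71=333.46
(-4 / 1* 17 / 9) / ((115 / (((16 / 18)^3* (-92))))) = 139264 / 32805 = 4.25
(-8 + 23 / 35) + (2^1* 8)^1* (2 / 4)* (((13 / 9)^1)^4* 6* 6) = 31800967 / 25515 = 1246.36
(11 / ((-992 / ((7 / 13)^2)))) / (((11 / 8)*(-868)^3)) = 1 / 279686487808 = 0.00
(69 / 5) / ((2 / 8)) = 276 / 5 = 55.20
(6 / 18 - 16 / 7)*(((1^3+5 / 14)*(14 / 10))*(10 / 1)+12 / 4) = -902 / 21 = -42.95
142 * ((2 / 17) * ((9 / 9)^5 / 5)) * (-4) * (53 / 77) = -60208 / 6545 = -9.20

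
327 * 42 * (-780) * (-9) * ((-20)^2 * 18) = 694171296000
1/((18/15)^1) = 5/6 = 0.83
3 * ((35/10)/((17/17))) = 21/2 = 10.50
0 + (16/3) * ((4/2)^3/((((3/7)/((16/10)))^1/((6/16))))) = 896/15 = 59.73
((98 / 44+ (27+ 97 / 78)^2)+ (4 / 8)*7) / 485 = 53768591 / 32458140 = 1.66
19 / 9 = 2.11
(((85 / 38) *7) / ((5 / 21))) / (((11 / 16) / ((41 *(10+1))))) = 819672 / 19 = 43140.63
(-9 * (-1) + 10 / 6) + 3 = 41 / 3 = 13.67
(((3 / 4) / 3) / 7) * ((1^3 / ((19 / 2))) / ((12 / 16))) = 2 / 399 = 0.01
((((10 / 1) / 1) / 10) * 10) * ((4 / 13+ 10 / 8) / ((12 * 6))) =45 / 208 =0.22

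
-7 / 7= -1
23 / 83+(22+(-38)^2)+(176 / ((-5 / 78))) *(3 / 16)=951.48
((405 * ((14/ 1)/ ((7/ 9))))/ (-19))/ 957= -2430/ 6061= -0.40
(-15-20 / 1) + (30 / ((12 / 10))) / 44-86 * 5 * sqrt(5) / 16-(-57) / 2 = -215 * sqrt(5) / 8-261 / 44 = -66.03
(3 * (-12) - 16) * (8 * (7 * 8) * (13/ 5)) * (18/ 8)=-681408/ 5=-136281.60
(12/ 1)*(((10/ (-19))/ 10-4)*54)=-49896/ 19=-2626.11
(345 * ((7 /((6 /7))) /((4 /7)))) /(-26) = -39445 /208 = -189.64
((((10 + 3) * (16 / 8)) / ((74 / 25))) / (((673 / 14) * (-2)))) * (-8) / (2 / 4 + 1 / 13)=94640 / 74703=1.27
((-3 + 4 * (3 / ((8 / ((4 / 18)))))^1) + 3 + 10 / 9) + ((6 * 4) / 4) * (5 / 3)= 103 / 9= 11.44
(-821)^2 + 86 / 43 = 674043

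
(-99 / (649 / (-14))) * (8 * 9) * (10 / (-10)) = -9072 / 59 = -153.76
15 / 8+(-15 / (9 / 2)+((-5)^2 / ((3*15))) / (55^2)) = -63517 / 43560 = -1.46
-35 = -35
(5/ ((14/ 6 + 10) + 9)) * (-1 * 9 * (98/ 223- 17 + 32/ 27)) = 462875/ 14272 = 32.43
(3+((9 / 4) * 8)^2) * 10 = 3270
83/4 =20.75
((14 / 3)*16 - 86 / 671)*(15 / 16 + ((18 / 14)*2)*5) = 1028.23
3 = 3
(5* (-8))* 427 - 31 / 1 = -17111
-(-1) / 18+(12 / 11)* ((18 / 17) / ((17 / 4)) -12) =-730357 / 57222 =-12.76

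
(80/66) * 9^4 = 87480/11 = 7952.73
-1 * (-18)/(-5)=-18/5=-3.60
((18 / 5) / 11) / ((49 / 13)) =234 / 2695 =0.09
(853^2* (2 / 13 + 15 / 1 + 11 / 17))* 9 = 22867295652 / 221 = 103471926.03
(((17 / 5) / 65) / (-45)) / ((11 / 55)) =-17 / 2925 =-0.01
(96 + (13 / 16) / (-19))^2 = 850947241 / 92416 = 9207.79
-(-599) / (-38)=-599 / 38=-15.76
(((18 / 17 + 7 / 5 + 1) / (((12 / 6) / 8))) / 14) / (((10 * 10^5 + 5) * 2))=14 / 28333475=0.00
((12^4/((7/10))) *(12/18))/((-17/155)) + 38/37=-180059.48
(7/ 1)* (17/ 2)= 119/ 2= 59.50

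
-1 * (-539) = 539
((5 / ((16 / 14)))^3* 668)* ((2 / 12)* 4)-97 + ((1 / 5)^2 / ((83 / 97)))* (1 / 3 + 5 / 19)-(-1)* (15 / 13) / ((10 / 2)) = 1220074417587 / 32801600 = 37195.58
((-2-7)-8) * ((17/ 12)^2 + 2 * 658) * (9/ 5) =-40331.01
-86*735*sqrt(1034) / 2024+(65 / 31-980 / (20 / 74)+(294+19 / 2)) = -205865 / 62-31605*sqrt(1034) / 1012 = -4324.64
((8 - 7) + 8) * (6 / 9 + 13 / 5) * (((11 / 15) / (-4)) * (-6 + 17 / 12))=5929 / 240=24.70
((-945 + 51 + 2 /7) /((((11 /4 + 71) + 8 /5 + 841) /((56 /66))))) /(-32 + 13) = 500480 /11491029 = 0.04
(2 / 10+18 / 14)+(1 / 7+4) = 5.63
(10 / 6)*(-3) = -5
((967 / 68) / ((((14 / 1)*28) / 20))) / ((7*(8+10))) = 4835 / 839664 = 0.01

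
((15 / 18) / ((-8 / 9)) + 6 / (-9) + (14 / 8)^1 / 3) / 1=-49 / 48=-1.02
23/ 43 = 0.53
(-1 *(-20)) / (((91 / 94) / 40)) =75200 / 91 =826.37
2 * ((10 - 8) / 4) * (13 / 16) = 0.81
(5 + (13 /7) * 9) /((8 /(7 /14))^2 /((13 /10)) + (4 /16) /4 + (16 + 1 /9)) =284544 /2792419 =0.10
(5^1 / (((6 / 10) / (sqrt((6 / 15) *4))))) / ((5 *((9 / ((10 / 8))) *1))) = 5 *sqrt(10) / 54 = 0.29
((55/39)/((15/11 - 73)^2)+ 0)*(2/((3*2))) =6655/72650448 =0.00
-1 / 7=-0.14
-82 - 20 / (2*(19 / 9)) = -1648 / 19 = -86.74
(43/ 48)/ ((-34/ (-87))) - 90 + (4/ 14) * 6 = -85.99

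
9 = 9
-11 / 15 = -0.73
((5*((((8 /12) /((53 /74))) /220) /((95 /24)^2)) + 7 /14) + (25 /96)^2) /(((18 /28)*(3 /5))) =193195047073 /130924823040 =1.48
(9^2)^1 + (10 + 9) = 100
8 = 8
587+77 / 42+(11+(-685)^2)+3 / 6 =1409476 / 3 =469825.33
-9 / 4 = -2.25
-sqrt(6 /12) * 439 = -439 * sqrt(2) /2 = -310.42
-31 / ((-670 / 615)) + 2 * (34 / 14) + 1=32185 / 938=34.31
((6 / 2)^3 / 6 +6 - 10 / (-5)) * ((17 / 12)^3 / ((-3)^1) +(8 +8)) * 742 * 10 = 1396098.62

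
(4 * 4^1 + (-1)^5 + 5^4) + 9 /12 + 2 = 2571 /4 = 642.75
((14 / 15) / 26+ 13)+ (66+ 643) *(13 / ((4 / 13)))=23375263 / 780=29968.29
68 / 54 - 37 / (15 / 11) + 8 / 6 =-3313 / 135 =-24.54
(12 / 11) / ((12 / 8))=8 / 11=0.73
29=29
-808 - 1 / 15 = -808.07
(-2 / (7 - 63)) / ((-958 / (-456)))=57 / 3353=0.02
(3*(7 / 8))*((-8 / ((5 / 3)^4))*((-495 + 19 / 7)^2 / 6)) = -480934098 / 4375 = -109927.79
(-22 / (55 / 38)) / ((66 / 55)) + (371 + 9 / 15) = 5384 / 15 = 358.93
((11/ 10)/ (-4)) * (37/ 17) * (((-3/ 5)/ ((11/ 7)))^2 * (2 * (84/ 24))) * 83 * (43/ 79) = -407647611/ 14773000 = -27.59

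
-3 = -3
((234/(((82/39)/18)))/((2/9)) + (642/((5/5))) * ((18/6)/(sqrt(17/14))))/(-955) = -369603/39155 - 1926 * sqrt(238)/16235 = -11.27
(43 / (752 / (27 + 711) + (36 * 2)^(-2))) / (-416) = -285606 / 2816021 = -0.10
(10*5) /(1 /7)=350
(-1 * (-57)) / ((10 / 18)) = 513 / 5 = 102.60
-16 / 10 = -8 / 5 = -1.60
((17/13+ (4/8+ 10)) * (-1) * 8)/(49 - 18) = -1228/403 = -3.05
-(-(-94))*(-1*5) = 470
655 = 655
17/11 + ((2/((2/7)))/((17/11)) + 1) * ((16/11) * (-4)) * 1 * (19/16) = -6855/187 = -36.66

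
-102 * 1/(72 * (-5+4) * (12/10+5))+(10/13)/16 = 2675/9672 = 0.28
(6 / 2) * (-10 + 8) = -6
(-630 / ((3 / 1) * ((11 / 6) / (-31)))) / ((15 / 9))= 23436 / 11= 2130.55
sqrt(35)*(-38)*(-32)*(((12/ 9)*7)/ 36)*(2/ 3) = 17024*sqrt(35)/ 81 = 1243.40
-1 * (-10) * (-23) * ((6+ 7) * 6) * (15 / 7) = -269100 / 7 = -38442.86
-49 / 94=-0.52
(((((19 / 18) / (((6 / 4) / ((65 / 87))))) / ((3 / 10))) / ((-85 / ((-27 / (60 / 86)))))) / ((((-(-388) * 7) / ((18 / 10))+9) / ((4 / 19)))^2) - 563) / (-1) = 984178555240109 / 1748096901007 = 563.00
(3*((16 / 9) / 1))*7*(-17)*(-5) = 9520 / 3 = 3173.33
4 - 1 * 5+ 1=0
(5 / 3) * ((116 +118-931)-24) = -1201.67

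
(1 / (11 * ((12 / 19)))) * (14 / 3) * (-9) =-133 / 22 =-6.05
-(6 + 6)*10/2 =-60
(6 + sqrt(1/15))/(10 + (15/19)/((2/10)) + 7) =19 *sqrt(15)/5970 + 57/199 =0.30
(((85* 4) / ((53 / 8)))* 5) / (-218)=-6800 / 5777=-1.18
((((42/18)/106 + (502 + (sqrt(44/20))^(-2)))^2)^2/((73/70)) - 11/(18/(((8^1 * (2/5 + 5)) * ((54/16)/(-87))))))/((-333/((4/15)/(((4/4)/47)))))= -2300704058.26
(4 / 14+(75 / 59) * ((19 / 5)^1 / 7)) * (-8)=-3224 / 413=-7.81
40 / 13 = 3.08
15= 15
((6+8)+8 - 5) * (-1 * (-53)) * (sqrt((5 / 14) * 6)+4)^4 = 1830832 * sqrt(105) / 49+20586949 / 49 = 803008.05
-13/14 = -0.93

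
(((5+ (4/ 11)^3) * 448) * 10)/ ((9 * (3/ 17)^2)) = 8699223680/ 107811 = 80689.57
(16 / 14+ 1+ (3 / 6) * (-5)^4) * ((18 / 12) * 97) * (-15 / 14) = -19227825 / 392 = -49050.57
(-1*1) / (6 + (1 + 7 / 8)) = -8 / 63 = -0.13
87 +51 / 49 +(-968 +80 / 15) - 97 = -142829 / 147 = -971.63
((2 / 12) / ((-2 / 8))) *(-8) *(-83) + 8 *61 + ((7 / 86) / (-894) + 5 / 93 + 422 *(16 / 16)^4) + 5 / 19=21177386141 / 45284676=467.65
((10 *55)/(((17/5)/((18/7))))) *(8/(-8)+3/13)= -495000/1547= -319.97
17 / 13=1.31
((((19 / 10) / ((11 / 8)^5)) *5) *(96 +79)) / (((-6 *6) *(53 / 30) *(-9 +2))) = 19456000 / 25607109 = 0.76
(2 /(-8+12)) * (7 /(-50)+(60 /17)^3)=10765609 /491300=21.91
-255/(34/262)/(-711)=655/237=2.76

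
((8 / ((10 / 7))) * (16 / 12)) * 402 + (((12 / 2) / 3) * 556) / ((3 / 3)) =20568 / 5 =4113.60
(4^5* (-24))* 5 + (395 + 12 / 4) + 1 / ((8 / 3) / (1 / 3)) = -979855 / 8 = -122481.88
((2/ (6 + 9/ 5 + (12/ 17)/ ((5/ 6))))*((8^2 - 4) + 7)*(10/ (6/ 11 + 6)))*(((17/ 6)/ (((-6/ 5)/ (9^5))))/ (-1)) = 1293932475/ 392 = 3300848.15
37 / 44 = 0.84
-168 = -168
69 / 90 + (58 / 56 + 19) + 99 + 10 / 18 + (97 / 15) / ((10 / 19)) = 835661 / 6300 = 132.64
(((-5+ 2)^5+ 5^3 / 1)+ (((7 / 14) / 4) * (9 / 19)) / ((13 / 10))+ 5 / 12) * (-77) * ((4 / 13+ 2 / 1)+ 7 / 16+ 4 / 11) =2891048027 / 102752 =28136.17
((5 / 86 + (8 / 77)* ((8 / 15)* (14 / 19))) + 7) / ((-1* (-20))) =1913953 / 5392200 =0.35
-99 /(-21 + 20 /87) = 8613 /1807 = 4.77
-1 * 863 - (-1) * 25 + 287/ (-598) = -838.48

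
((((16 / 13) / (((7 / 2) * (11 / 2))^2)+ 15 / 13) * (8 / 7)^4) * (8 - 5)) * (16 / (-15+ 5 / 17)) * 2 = -298106290176 / 23132734625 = -12.89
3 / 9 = 1 / 3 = 0.33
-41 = -41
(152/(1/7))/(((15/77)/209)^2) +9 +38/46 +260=6337873726678/5175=1224709898.87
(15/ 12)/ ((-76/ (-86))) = 215/ 152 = 1.41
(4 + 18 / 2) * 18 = 234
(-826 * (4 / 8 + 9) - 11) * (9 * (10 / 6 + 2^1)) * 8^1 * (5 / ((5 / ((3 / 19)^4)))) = -168035472 / 130321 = -1289.40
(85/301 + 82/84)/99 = 2273/178794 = 0.01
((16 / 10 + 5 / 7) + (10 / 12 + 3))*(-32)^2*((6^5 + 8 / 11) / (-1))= -56543899648 / 1155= -48955757.27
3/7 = 0.43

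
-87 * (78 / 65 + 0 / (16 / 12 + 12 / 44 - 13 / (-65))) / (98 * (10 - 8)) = -261 / 490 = -0.53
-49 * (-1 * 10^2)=4900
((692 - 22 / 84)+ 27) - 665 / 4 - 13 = 45317 / 84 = 539.49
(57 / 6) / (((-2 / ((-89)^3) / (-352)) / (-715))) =842776340120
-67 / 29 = -2.31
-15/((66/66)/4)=-60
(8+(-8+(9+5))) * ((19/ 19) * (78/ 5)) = 1092/ 5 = 218.40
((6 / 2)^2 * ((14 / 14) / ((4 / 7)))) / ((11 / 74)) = 2331 / 22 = 105.95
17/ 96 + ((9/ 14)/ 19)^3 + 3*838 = 567834827705/ 225853152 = 2514.18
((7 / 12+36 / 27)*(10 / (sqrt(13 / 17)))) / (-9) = -115*sqrt(221) / 702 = -2.44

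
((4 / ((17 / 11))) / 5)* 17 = 44 / 5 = 8.80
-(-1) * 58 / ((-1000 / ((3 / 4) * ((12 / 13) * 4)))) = -261 / 1625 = -0.16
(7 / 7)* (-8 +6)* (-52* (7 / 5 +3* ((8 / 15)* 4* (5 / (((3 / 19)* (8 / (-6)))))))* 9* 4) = -2819232 / 5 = -563846.40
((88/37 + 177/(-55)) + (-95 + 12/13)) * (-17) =42687374/26455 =1613.58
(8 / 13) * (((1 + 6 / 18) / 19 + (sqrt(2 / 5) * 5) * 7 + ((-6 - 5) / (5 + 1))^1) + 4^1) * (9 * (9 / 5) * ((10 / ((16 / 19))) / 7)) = 6885 / 182 + 1539 * sqrt(10) / 13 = 412.19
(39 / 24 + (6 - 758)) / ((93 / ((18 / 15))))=-6003 / 620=-9.68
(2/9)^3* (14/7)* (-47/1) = -752/729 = -1.03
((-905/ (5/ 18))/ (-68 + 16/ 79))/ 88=128691/ 235664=0.55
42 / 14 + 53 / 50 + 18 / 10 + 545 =27543 / 50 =550.86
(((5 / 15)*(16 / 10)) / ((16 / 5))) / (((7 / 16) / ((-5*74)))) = -2960 / 21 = -140.95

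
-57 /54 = -19 /18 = -1.06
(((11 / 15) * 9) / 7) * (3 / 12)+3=453 / 140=3.24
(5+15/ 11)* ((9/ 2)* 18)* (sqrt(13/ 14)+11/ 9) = 1126.70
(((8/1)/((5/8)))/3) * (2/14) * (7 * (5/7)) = 64/21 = 3.05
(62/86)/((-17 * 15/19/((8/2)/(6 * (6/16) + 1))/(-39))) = 9424/3655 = 2.58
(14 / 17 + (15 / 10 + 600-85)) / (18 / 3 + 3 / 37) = 216931 / 2550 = 85.07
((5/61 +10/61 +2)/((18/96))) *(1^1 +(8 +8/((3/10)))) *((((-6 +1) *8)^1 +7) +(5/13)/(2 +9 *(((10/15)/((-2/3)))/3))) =-14262.59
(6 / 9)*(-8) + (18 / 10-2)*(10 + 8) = -134 / 15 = -8.93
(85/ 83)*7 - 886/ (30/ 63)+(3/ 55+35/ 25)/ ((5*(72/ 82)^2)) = -685194511/ 369765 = -1853.05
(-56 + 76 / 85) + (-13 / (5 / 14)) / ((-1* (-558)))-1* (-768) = 16904737 / 23715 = 712.83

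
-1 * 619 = -619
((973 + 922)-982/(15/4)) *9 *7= 514437/5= 102887.40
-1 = -1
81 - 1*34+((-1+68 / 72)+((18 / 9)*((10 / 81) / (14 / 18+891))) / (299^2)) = 101052483335 / 2152597278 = 46.94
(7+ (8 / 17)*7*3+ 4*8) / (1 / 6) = 4986 / 17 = 293.29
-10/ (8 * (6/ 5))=-25/ 24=-1.04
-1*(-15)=15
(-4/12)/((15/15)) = -1/3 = -0.33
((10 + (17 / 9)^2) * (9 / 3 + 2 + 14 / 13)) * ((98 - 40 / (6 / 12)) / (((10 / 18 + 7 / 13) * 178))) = 86821 / 11392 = 7.62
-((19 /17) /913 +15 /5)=-46582 /15521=-3.00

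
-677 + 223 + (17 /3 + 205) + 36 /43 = -31282 /129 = -242.50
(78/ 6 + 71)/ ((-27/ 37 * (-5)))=1036/ 45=23.02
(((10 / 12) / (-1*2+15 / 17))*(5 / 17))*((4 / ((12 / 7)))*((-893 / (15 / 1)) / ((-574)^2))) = 235 / 2541672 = 0.00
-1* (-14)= 14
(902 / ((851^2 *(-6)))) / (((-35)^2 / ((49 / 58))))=-451 / 3150274350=-0.00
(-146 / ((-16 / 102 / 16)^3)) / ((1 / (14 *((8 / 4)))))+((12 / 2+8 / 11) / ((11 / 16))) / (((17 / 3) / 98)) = 8923715399424 / 2057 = 4338218473.23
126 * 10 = 1260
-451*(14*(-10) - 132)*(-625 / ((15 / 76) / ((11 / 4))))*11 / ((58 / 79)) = -1392488207000 / 87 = -16005611574.71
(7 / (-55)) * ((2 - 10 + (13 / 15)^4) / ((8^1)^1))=2635073 / 22275000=0.12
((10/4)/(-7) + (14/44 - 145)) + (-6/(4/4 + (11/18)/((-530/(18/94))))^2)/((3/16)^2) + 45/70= -315.14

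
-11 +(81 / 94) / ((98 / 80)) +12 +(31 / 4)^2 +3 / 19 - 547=-339607651 / 700112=-485.08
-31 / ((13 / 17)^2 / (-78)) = 53754 / 13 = 4134.92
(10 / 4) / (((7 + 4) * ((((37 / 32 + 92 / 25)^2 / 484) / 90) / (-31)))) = -196416000000 / 14969161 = -13121.38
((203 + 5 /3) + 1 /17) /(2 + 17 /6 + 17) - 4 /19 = 387850 /42313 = 9.17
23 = 23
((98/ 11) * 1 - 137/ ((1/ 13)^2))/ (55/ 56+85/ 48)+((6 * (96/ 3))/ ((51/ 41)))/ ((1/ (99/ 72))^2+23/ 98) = -102808695920/ 12530309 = -8204.80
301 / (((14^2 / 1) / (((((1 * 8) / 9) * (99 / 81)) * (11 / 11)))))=1.67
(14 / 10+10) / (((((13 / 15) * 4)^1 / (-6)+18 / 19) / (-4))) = -123.38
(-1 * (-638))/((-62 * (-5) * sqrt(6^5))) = 319 * sqrt(6)/33480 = 0.02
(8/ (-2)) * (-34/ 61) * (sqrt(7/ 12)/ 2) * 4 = 136 * sqrt(21)/ 183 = 3.41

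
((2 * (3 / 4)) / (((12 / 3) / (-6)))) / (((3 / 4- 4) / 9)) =81 / 13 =6.23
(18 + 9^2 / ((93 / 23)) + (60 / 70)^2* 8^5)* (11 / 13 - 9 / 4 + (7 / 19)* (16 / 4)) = 2527253271 / 1500772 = 1683.97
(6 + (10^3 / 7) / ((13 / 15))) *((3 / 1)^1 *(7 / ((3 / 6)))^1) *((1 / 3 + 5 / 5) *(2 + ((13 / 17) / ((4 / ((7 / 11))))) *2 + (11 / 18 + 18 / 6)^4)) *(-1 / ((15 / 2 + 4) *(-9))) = 17526064518874 / 1100535579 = 15925.03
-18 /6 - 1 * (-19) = 16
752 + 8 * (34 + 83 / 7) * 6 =20672 / 7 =2953.14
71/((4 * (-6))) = -71/24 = -2.96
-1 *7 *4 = -28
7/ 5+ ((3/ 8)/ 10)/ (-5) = 557/ 400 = 1.39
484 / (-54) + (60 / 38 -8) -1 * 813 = -424961 / 513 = -828.38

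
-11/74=-0.15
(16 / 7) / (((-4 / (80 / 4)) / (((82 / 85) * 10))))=-110.25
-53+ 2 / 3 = -157 / 3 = -52.33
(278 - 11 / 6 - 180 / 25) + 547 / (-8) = 24071 / 120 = 200.59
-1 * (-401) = 401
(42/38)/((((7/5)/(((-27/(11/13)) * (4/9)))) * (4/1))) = -585/209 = -2.80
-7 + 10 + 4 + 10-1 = 16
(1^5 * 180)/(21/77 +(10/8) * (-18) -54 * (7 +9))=-1320/6499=-0.20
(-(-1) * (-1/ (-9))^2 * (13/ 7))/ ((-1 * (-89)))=13/ 50463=0.00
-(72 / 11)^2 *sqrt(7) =-5184 *sqrt(7) / 121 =-113.35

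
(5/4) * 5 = 25/4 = 6.25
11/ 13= 0.85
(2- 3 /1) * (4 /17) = -4 /17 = -0.24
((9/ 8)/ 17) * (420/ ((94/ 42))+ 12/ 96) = 635463/ 51136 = 12.43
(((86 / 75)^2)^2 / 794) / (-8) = -0.00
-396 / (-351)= 44 / 39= 1.13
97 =97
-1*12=-12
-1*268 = -268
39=39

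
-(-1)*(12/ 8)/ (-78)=-1/ 52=-0.02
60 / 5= 12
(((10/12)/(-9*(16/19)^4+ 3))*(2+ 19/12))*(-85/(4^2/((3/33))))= 2381616275/2519966592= 0.95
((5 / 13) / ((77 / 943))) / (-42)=-4715 / 42042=-0.11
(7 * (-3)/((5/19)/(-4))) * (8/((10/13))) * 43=3568656/25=142746.24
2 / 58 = 1 / 29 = 0.03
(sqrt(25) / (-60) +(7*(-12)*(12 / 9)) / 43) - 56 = -30283 / 516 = -58.69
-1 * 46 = -46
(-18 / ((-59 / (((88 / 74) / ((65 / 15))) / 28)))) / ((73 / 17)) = 10098 / 14501669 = 0.00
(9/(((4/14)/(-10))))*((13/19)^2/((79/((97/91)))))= -56745/28519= -1.99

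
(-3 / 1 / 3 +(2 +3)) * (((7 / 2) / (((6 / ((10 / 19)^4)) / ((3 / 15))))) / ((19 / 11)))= 154000 / 7428297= 0.02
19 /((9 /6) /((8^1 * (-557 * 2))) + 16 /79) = 26753824 /284947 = 93.89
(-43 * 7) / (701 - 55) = -0.47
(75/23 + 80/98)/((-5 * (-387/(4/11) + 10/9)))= 0.00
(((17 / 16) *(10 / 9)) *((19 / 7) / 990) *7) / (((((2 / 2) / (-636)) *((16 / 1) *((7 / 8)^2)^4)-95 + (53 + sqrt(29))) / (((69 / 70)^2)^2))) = -0.00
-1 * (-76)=76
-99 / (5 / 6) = -118.80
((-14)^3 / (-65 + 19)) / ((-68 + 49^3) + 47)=49 / 96623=0.00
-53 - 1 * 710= -763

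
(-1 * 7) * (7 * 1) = -49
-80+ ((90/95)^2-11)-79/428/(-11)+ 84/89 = -13483899741/151263332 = -89.14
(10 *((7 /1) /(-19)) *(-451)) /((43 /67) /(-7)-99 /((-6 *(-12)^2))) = 1421407680 /19589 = 72561.52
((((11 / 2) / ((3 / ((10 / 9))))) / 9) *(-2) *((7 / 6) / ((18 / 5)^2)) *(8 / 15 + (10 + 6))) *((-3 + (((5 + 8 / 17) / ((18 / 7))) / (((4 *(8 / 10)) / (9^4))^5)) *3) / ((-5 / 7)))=229593269675614280687593899095 / 1052595191808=218121146156150731.07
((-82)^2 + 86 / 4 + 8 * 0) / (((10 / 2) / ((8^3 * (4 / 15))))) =4604928 / 25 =184197.12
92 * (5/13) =460/13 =35.38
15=15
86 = 86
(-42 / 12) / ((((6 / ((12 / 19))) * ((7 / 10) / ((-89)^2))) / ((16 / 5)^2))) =-4055552 / 95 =-42690.02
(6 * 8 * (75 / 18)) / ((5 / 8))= 320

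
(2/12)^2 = 1/36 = 0.03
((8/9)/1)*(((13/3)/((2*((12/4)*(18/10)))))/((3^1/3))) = 260/729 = 0.36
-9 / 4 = -2.25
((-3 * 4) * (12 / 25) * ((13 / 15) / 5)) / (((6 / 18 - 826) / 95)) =35568 / 309625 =0.11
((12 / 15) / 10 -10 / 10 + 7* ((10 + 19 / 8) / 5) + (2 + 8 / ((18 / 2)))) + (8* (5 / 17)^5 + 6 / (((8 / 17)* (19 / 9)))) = 1231020524657 / 48559109400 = 25.35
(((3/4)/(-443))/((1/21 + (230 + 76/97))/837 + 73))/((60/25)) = -1704969/177104935744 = -0.00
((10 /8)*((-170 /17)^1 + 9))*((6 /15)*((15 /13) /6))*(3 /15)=-1 /52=-0.02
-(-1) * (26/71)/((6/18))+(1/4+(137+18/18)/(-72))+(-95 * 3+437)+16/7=229193/1491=153.72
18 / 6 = 3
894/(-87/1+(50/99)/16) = -708048/68879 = -10.28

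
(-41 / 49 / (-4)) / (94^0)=41 / 196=0.21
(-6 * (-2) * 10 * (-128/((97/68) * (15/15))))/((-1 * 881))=1044480/85457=12.22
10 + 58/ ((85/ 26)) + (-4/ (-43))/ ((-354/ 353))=17886728/ 646935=27.65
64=64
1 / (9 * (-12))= -0.01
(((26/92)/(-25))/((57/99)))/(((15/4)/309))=-88374/54625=-1.62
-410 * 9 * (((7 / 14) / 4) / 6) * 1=-615 / 8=-76.88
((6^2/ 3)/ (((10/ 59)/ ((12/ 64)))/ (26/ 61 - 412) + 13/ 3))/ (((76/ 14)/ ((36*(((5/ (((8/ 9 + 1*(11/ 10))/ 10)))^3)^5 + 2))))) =1005173425348222005109651556134061302958799475255795119175893936/ 54032179617865234773310530498908151071531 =18603236672241717497115.24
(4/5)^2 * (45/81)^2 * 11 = 176/81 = 2.17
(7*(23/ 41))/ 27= 161/ 1107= 0.15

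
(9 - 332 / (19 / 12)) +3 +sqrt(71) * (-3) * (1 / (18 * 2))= -3756 / 19 - sqrt(71) / 12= -198.39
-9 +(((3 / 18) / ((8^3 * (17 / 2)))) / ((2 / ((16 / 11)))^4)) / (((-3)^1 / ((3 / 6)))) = -20160661 / 2240073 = -9.00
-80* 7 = -560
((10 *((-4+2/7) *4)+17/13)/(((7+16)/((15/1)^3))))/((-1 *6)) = 15076125/4186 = 3601.56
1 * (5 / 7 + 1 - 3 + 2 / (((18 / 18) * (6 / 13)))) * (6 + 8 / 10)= 2176 / 105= 20.72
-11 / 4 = -2.75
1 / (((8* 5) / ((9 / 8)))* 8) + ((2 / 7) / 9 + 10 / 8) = 207287 / 161280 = 1.29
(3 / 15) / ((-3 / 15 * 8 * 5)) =-1 / 40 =-0.02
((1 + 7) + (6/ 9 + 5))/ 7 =1.95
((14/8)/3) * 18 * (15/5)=63/2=31.50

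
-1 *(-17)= 17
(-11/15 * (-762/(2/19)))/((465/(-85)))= -970.39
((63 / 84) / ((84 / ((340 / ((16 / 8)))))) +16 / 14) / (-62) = -149 / 3472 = -0.04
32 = 32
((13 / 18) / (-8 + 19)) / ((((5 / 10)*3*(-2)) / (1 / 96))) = -13 / 57024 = -0.00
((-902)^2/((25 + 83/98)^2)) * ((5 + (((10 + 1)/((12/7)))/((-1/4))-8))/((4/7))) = -1175984848808/19248267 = -61095.62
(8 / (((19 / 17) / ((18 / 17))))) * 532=4032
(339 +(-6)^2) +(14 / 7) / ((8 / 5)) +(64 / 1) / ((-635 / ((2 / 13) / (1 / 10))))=2483731 / 6604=376.09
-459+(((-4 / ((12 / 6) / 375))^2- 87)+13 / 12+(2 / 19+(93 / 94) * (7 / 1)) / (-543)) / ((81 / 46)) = 318936.64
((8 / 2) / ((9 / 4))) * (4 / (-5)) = -64 / 45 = -1.42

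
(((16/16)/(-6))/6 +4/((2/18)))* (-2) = -1295/18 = -71.94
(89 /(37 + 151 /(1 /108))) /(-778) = -89 /12716410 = -0.00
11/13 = 0.85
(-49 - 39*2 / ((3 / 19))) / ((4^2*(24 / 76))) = -3439 / 32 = -107.47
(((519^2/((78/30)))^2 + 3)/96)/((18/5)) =755784878555/24336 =31056249.12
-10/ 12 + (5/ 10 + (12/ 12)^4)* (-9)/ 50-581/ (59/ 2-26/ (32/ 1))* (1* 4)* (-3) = 3701519/ 15300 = 241.93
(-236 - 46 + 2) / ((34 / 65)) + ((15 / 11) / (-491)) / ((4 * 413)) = -81194313455 / 151681684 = -535.29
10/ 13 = 0.77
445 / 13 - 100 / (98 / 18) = 10105 / 637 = 15.86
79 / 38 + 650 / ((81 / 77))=1908299 / 3078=619.98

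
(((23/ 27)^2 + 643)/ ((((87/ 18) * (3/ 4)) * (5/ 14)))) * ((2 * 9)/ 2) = 52558912/ 11745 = 4475.00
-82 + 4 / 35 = -2866 / 35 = -81.89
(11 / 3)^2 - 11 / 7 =748 / 63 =11.87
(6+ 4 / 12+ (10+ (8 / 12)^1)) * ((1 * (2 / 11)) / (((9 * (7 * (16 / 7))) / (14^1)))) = 119 / 396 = 0.30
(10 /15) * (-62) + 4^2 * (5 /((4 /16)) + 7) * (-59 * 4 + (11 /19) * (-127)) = -7624132 /57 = -133756.70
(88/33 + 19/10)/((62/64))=2192/465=4.71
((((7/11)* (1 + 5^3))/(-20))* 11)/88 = -0.50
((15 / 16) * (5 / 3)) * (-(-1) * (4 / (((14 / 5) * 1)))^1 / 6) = 125 / 336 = 0.37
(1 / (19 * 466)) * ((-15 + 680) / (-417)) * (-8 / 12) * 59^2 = 121835 / 291483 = 0.42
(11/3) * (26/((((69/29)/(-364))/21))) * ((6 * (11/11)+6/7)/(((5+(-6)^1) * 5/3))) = 144912768/115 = 1260111.03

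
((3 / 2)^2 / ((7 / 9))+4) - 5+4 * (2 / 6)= 271 / 84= 3.23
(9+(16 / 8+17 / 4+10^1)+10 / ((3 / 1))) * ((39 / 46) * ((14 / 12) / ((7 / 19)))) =84721 / 1104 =76.74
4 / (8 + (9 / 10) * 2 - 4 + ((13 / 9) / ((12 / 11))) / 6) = 12960 / 19507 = 0.66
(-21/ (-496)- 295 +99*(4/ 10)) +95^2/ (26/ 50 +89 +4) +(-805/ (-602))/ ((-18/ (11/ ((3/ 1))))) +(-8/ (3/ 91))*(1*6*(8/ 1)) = -39741351559043/ 3365878320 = -11807.13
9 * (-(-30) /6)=45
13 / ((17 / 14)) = 182 / 17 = 10.71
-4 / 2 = -2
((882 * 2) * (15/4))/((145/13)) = 17199/29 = 593.07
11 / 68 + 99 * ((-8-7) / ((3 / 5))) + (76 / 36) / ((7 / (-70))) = -1527521 / 612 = -2495.95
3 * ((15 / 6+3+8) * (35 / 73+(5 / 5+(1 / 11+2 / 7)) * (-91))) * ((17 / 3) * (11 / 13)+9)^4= -4197646239944712 / 22934483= -183027724.67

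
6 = 6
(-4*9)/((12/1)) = -3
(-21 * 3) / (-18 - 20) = 63 / 38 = 1.66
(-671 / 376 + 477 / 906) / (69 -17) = -71429 / 2952352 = -0.02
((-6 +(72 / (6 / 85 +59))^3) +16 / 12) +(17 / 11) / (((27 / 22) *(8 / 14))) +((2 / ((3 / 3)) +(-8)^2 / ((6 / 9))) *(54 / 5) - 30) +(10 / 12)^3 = 140580630778082257 / 136708154201880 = 1028.33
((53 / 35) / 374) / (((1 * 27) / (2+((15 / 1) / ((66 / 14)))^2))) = 8639 / 4751670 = 0.00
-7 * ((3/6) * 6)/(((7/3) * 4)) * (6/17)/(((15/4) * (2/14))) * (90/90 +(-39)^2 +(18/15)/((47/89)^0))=-56448/25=-2257.92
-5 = -5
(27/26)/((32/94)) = 1269/416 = 3.05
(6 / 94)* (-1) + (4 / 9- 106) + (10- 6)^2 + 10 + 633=234080 / 423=553.38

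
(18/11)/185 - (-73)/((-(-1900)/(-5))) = -28343/154660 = -0.18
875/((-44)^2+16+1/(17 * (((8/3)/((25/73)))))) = 8687000/19379531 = 0.45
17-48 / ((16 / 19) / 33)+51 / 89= -165845 / 89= -1863.43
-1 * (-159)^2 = -25281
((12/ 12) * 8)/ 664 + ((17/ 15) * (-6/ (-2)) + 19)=9301/ 415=22.41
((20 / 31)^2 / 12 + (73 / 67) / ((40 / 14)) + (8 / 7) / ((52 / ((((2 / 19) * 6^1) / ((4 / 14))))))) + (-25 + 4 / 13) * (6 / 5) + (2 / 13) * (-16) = -6035926409 / 190843068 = -31.63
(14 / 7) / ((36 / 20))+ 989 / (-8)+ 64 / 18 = -2855 / 24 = -118.96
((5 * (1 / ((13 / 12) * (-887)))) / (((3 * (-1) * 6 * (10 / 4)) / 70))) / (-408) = -35 / 1764243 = -0.00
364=364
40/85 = 8/17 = 0.47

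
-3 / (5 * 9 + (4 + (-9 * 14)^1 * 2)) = 3 / 203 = 0.01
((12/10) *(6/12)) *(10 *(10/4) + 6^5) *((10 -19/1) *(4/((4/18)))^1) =-758257.20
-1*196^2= -38416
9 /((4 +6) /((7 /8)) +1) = 0.72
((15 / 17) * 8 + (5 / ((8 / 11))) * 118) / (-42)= -55645 / 2856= -19.48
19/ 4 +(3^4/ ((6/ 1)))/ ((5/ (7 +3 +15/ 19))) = 2575/ 76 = 33.88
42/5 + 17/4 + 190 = 4053/20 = 202.65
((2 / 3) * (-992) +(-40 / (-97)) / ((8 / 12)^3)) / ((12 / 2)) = -192043 / 1746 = -109.99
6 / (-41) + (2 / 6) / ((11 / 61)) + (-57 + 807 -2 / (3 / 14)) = 742.37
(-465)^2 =216225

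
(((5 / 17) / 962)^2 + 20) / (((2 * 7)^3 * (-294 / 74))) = -0.00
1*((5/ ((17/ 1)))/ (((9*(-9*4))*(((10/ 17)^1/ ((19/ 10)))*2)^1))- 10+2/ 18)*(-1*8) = 128179/ 1620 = 79.12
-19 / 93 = -0.20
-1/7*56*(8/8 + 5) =-48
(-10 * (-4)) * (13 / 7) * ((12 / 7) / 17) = 6240 / 833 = 7.49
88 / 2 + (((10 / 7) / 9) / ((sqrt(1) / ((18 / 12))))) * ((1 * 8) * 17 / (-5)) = 788 / 21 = 37.52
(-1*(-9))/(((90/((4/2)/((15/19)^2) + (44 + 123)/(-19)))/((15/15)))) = -23857/42750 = -0.56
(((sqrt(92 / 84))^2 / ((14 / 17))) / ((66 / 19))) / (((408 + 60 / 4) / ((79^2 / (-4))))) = -46364389 / 32831568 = -1.41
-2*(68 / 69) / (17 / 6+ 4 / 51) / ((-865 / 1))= 4624 / 5908815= 0.00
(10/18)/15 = 0.04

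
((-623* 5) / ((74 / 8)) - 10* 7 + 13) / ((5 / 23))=-335087 / 185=-1811.28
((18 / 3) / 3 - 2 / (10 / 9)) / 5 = 1 / 25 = 0.04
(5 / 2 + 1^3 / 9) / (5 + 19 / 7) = 329 / 972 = 0.34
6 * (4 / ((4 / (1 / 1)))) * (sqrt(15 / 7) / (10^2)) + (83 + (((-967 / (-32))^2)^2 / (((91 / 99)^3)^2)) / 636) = 3 * sqrt(105) / 350 + 284885003664706114012243 / 126236262591566446592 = 2256.85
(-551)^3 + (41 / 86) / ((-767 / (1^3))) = -11034397168303 / 65962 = -167284151.00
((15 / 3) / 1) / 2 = 5 / 2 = 2.50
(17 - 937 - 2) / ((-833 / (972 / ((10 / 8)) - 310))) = 307948 / 595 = 517.56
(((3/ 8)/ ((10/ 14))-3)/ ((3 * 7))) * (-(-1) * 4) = -33/ 70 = -0.47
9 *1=9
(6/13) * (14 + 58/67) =5976/871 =6.86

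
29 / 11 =2.64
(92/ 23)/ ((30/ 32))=64/ 15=4.27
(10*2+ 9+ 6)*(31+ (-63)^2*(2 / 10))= 28868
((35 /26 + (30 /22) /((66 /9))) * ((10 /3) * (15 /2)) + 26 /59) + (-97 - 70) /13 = 2403435 /92807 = 25.90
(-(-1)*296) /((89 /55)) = 16280 /89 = 182.92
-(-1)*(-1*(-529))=529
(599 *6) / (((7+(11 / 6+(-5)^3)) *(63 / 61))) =-146156 / 4879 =-29.96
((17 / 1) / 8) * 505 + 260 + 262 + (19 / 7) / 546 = 24386347 / 15288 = 1595.13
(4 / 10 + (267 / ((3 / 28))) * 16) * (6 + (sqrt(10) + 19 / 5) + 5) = 199362 * sqrt(10) / 5 + 14752788 / 25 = 716199.12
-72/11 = -6.55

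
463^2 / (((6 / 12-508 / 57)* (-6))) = 4073011 / 959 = 4247.14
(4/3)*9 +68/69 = 896/69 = 12.99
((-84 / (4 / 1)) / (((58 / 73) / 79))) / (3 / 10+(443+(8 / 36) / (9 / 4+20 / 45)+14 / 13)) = -254526545 / 54178119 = -4.70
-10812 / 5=-2162.40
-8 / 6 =-4 / 3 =-1.33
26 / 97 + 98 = 9532 / 97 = 98.27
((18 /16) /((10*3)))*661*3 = 5949 /80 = 74.36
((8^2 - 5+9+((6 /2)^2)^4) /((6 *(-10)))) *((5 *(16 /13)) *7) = -185612 /39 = -4759.28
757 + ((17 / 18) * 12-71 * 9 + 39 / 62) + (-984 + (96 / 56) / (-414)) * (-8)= 79875919 / 9982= 8002.00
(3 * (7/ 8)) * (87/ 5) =1827/ 40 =45.68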